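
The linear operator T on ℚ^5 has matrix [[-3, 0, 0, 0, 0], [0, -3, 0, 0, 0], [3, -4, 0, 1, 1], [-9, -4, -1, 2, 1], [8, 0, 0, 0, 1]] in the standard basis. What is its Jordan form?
The characteristic polynomial is det(xI - A) = (x - 1)^3(x + 3)^2, so the eigenvalues are -3 (algebraic multiplicity 2), 1 (algebraic multiplicity 3).

For λ = -3: rank(A + 3I) = 3. The eigenspace has dimension 5 - 3 = 2, so there are 2 Jordan blocks; the rank sequence gives block sizes [1, 1].

For λ = 1: rank(A - I) = 3, rank((A - I)^2) = 2. The eigenspace has dimension 5 - 3 = 2, so there are 2 Jordan blocks; the rank sequence gives block sizes [2, 1].

Assembling the blocks gives the Jordan form J above.

J = [[-3, 0, 0, 0, 0], [0, -3, 0, 0, 0], [0, 0, 1, 1, 0], [0, 0, 0, 1, 0], [0, 0, 0, 0, 1]]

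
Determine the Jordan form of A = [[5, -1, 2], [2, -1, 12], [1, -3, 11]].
The characteristic polynomial is det(xI - A) = (x - 5)^3, so the eigenvalues are 5 (algebraic multiplicity 3).

For λ = 5: rank(A - 5I) = 2, rank((A - 5I)^2) = 1, rank((A - 5I)^3) = 0. The eigenspace has dimension 3 - 2 = 1, so there is 1 Jordan block; the rank sequence gives block sizes [3].

Assembling the blocks gives the Jordan form J above.

J = [[5, 1, 0], [0, 5, 1], [0, 0, 5]]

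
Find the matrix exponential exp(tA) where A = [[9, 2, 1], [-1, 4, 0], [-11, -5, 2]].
e^{tA} = [[(3*t^2 + 8*t + 2)*e^{5*t}/2, t*(t + 4)*e^{5*t}/2, t*(t + 2)*e^{5*t}/2], [t*(-3*t - 2)*e^{5*t}/2, (-t^2/2 - t + 1)*e^{5*t}, -t^2*e^{5*t}/2], [t*(-3*t - 11)*e^{5*t}, t*(-t - 5)*e^{5*t}, (-t^2 - 3*t + 1)*e^{5*t}]]

A has Jordan form J = [[5, 1, 0], [0, 5, 1], [0, 0, 5]] with A = PJP^{-1}, so e^{tA} = P e^{tJ} P^{-1}.

For a Jordan block J_k(λ), e^{tJ_k(λ)} = e^{λt} · (I + tN + t^2 N^2/2! + ... + t^{k-1} N^{k-1}/(k-1)!) where N is the nilpotent superdiagonal part.

Assembling the blocks and conjugating back gives the entries of e^{tA} as shown above.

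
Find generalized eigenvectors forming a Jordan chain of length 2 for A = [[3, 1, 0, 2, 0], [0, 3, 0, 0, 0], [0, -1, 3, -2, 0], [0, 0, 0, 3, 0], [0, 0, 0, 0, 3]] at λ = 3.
v_1 = [[0, 1, 0, 0, 0]]^T, v_2 = [[1, 0, -1, 0, 0]]^T

We seek v_1 ∈ ker((A - 3I)^2) \ ker(A - 3I), then set v_{i+1} = (A - 3I) v_i.

One such chain is v_1 = [[0, 1, 0, 0, 0]]^T, v_2 = [[1, 0, -1, 0, 0]]^T. Check: (A - 3I) v_2 = [[0, 0, 0, 0, 0]]^T = 0.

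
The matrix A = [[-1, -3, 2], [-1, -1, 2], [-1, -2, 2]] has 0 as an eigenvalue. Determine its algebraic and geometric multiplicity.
The characteristic polynomial is x^3, so the factor x appears with exponent 3: the algebraic multiplicity is 3.

rank(A) = 2, so the eigenspace has dimension 3 - 2 = 1: the geometric multiplicity is 1.

Since 1 < 3, A is not diagonalizable.

algebraic multiplicity 3, geometric multiplicity 1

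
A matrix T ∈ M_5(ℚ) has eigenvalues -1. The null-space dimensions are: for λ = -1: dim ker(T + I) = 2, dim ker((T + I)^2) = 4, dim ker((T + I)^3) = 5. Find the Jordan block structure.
λ = -1: successive nullity increments [2, 2, 1] count blocks of size ≥ k; block sizes are [3, 2].

Jordan blocks: (-1, 3), (-1, 2)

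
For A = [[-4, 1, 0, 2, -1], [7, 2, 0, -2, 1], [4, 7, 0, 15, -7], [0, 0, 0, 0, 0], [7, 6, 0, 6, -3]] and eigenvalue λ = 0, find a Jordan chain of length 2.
v_1 = [[0, 0, 2, 1, 2]]^T, v_2 = [[0, 0, 1, 0, 0]]^T

We seek v_1 ∈ ker(A^2) \ ker(A), then set v_{i+1} = A v_i.

One such chain is v_1 = [[0, 0, 2, 1, 2]]^T, v_2 = [[0, 0, 1, 0, 0]]^T. Check: A v_2 = [[0, 0, 0, 0, 0]]^T = 0.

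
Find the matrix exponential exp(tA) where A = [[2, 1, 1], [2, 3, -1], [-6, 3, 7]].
A has Jordan form J = [[4, 1, 0], [0, 4, 0], [0, 0, 4]] with A = PJP^{-1}, so e^{tA} = P e^{tJ} P^{-1}.

For a Jordan block J_k(λ), e^{tJ_k(λ)} = e^{λt} · (I + tN + t^2 N^2/2! + ... + t^{k-1} N^{k-1}/(k-1)!) where N is the nilpotent superdiagonal part.

Assembling the blocks and conjugating back gives the entries of e^{tA} as shown above.

e^{tA} = [[(1 - 2*t)*e^{4*t}, t*e^{4*t}, t*e^{4*t}], [2*t*e^{4*t}, (1 - t)*e^{4*t}, -t*e^{4*t}], [-6*t*e^{4*t}, 3*t*e^{4*t}, (3*t + 1)*e^{4*t}]]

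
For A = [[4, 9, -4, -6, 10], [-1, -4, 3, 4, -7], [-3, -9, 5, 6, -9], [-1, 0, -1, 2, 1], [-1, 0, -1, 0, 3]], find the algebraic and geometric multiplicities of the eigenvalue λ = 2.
The characteristic polynomial is (x - 2)^5, so the factor x - 2 appears with exponent 5: the algebraic multiplicity is 5.

rank(A - 2I) = 2, so the eigenspace has dimension 5 - 2 = 3: the geometric multiplicity is 3.

Since 3 < 5, A is not diagonalizable.

algebraic multiplicity 5, geometric multiplicity 3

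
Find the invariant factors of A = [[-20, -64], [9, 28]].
The Jordan structure of A has elementary divisors (x - 4)^2. Arranging the block sizes at each eigenvalue in decreasing order and taking row products gives the invariant factors.

Invariant factors (smallest first, each dividing the next): (x - 4)^2.

Check: the last factor (x - 4)^2 is the minimal polynomial, and the product (x - 4)^2 is the characteristic polynomial.

(x - 4)^2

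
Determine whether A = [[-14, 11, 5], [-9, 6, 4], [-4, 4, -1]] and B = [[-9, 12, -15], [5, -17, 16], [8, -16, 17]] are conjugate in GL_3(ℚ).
Two matrices over a field are similar if and only if they have the same invariant factors.

Both A and B have characteristic polynomial (x + 3)^3 and minimal polynomial (x + 3)^3. Computing further, both have invariant factors (x + 3)^3. Hence A and B are similar.

Yes.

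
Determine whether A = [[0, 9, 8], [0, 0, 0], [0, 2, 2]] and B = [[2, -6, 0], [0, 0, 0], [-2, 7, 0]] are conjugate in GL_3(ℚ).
Yes.

Two matrices over a field are similar if and only if they have the same invariant factors.

Both A and B have characteristic polynomial x^2(x - 2) and minimal polynomial x^2(x - 2). Computing further, both have invariant factors x^2(x - 2). Hence A and B are similar.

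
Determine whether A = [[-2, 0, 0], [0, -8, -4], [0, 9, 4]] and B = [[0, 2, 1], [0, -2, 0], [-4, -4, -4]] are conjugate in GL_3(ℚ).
Yes.

Two matrices over a field are similar if and only if they have the same invariant factors.

Both A and B have characteristic polynomial (x + 2)^3 and minimal polynomial (x + 2)^2. Computing further, both have invariant factors x + 2, (x + 2)^2. Hence A and B are similar.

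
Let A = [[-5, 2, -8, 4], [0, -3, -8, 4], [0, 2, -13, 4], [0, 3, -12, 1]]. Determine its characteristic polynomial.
xI - A = [[x + 5, -2, 8, -4], [0, x + 3, 8, -4], [0, -2, x + 13, -4], [0, -3, 12, x - 1]].

Expanding det(xI - A) along the first row:
det(xI - A) = + (x + 5)·det([[x + 3, 8, -4], [-2, x + 13, -4], [-3, 12, x - 1]]) - (-2)·det([[0, 8, -4], [0, x + 13, -4], [0, 12, x - 1]]) + (8)·det([[0, x + 3, -4], [0, -2, -4], [0, -3, x - 1]]) - (-4)·det([[0, x + 3, 8], [0, -2, x + 13], [0, -3, 12]]).

Evaluating gives χ_A(x) = x^4 + 20x^3 + 150x^2 + 500x + 625 = (x + 5)^4.

χ_A(x) = (x + 5)^4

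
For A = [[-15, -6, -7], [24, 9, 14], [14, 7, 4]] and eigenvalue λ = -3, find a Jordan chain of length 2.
We seek v_1 ∈ ker((A + 3I)^2) \ ker(A + 3I), then set v_{i+1} = (A + 3I) v_i.

One such chain is v_1 = [[-1, 3, -1]]^T, v_2 = [[1, -2, 0]]^T. Check: (A + 3I) v_2 = [[0, 0, 0]]^T = 0.

v_1 = [[-1, 3, -1]]^T, v_2 = [[1, -2, 0]]^T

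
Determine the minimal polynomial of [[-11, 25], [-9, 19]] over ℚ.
m_A(x) = (x - 4)^2

The characteristic polynomial factors as (x - 4)^2. The minimal polynomial is ∏(x - λ)^{k_λ} where k_λ is the size of the largest Jordan block at λ.

For λ = 4: rank(A - 4I) = 1, and the largest Jordan block has size 2 (the smallest k with rank((A - 4I)^k) = rank((A - 4I)^(k+1))).

So m_A(x) = (x - 4)^2.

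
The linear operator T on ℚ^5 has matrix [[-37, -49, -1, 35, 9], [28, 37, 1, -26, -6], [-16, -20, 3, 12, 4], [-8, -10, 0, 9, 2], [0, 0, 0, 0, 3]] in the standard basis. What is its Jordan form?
The characteristic polynomial is det(xI - A) = (x - 3)^5, so the eigenvalues are 3 (algebraic multiplicity 5).

For λ = 3: rank(A - 3I) = 2, rank((A - 3I)^2) = 1, rank((A - 3I)^3) = 0. The eigenspace has dimension 5 - 2 = 3, so there are 3 Jordan blocks; the rank sequence gives block sizes [3, 1, 1].

Assembling the blocks gives the Jordan form J above.

J = [[3, 1, 0, 0, 0], [0, 3, 1, 0, 0], [0, 0, 3, 0, 0], [0, 0, 0, 3, 0], [0, 0, 0, 0, 3]]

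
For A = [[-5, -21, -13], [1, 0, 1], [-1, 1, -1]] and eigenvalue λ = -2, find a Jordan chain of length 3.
v_1 = [[-2, 1, -1]]^T, v_2 = [[-2, -1, 2]]^T, v_3 = [[1, -2, 3]]^T

We seek v_1 ∈ ker((A + 2I)^3) \ ker((A + 2I)^2), then set v_{i+1} = (A + 2I) v_i.

One such chain is v_1 = [[-2, 1, -1]]^T, v_2 = [[-2, -1, 2]]^T, v_3 = [[1, -2, 3]]^T. Check: (A + 2I) v_3 = [[0, 0, 0]]^T = 0.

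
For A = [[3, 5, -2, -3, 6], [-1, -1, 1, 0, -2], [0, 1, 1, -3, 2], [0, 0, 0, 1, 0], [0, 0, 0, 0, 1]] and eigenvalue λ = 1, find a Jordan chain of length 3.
v_1 = [[3, -1, 2, 0, 0]]^T, v_2 = [[-3, 1, -1, 0, 0]]^T, v_3 = [[1, 0, 1, 0, 0]]^T

We seek v_1 ∈ ker((A - I)^3) \ ker((A - I)^2), then set v_{i+1} = (A - I) v_i.

One such chain is v_1 = [[3, -1, 2, 0, 0]]^T, v_2 = [[-3, 1, -1, 0, 0]]^T, v_3 = [[1, 0, 1, 0, 0]]^T. Check: (A - I) v_3 = [[0, 0, 0, 0, 0]]^T = 0.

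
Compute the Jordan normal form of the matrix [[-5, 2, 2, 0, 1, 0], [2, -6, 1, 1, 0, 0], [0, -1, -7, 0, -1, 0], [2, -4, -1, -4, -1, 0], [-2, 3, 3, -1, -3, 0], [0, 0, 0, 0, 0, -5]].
J = [[-5, 1, 0, 0, 0, 0], [0, -5, 1, 0, 0, 0], [0, 0, -5, 0, 0, 0], [0, 0, 0, -5, 1, 0], [0, 0, 0, 0, -5, 0], [0, 0, 0, 0, 0, -5]]

The characteristic polynomial is det(xI - A) = (x + 5)^6, so the eigenvalues are -5 (algebraic multiplicity 6).

For λ = -5: rank(A + 5I) = 3, rank((A + 5I)^2) = 1, rank((A + 5I)^3) = 0. The eigenspace has dimension 6 - 3 = 3, so there are 3 Jordan blocks; the rank sequence gives block sizes [3, 2, 1].

Assembling the blocks gives the Jordan form J above.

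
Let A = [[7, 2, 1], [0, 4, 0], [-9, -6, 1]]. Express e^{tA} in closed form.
A has Jordan form J = [[4, 1, 0], [0, 4, 0], [0, 0, 4]] with A = PJP^{-1}, so e^{tA} = P e^{tJ} P^{-1}.

For a Jordan block J_k(λ), e^{tJ_k(λ)} = e^{λt} · (I + tN + t^2 N^2/2! + ... + t^{k-1} N^{k-1}/(k-1)!) where N is the nilpotent superdiagonal part.

Assembling the blocks and conjugating back gives the entries of e^{tA} as shown above.

e^{tA} = [[(3*t + 1)*e^{4*t}, 2*t*e^{4*t}, t*e^{4*t}], [0, e^{4*t}, 0], [-9*t*e^{4*t}, -6*t*e^{4*t}, (1 - 3*t)*e^{4*t}]]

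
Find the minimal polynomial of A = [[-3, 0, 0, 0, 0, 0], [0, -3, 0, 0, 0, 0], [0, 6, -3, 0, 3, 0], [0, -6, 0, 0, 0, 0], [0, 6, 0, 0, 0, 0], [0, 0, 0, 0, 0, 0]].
The characteristic polynomial factors as x^3(x + 3)^3. The minimal polynomial is ∏(x - λ)^{k_λ} where k_λ is the size of the largest Jordan block at λ.

For λ = -3: rank(A + 3I) = 3, and the largest Jordan block has size 1 (the smallest k with rank((A + 3I)^k) = rank((A + 3I)^(k+1))).
For λ = 0: rank(A) = 3, and the largest Jordan block has size 1 (the smallest k with rank(A^k) = rank(A^(k+1))).

So m_A(x) = x(x + 3).

m_A(x) = x(x + 3)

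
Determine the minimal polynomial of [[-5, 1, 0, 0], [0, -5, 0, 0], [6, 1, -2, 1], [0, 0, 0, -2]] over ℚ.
m_A(x) = (x + 2)^2(x + 5)^2

The characteristic polynomial factors as (x + 2)^2(x + 5)^2. The minimal polynomial is ∏(x - λ)^{k_λ} where k_λ is the size of the largest Jordan block at λ.

For λ = -5: rank(A + 5I) = 3, and the largest Jordan block has size 2 (the smallest k with rank((A + 5I)^k) = rank((A + 5I)^(k+1))).
For λ = -2: rank(A + 2I) = 3, and the largest Jordan block has size 2 (the smallest k with rank((A + 2I)^k) = rank((A + 2I)^(k+1))).

So m_A(x) = (x + 2)^2(x + 5)^2.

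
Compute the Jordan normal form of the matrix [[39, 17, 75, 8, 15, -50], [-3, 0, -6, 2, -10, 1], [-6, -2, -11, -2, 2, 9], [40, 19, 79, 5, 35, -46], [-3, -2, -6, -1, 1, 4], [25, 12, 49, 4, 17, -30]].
J = [[-1, 1, 0, 0, 0, 0], [0, -1, 0, 0, 0, 0], [0, 0, 0, 1, 0, 0], [0, 0, 0, 0, 0, 0], [0, 0, 0, 0, 3, 1], [0, 0, 0, 0, 0, 3]]

The characteristic polynomial is det(xI - A) = x^2(x - 3)^2(x + 1)^2, so the eigenvalues are -1 (algebraic multiplicity 2), 0 (algebraic multiplicity 2), 3 (algebraic multiplicity 2).

For λ = -1: rank(A + I) = 5, rank((A + I)^2) = 4. The eigenspace has dimension 6 - 5 = 1, so there is 1 Jordan block; the rank sequence gives block sizes [2].

For λ = 0: rank(A) = 5, rank(A^2) = 4. The eigenspace has dimension 6 - 5 = 1, so there is 1 Jordan block; the rank sequence gives block sizes [2].

For λ = 3: rank(A - 3I) = 5, rank((A - 3I)^2) = 4. The eigenspace has dimension 6 - 5 = 1, so there is 1 Jordan block; the rank sequence gives block sizes [2].

Assembling the blocks gives the Jordan form J above.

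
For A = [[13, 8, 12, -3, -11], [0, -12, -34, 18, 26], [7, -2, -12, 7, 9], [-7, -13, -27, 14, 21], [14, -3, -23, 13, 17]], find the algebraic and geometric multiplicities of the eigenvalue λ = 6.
algebraic multiplicity 3, geometric multiplicity 2

The characteristic polynomial is (x - 6)^3(x - 1)^2, so the factor x - 6 appears with exponent 3: the algebraic multiplicity is 3.

rank(A - 6I) = 3, so the eigenspace has dimension 5 - 3 = 2: the geometric multiplicity is 2.

Since 2 < 3, A is not diagonalizable.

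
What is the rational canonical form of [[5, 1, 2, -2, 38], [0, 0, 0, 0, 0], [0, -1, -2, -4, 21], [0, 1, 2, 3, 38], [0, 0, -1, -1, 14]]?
The invariant factors of A (the non-unit diagonal entries of the Smith normal form of xI - A over ℚ[x]) are x - 5, x(x - 5)^3, each dividing the next. The characteristic polynomial is their product, x(x - 5)^4.

The rational canonical form is the block-diagonal matrix of companion matrices C(f_i):
R = [[5, 0, 0, 0, 0], [0, 0, 0, 0, 0], [0, 1, 0, 0, 125], [0, 0, 1, 0, -75], [0, 0, 0, 1, 15]].

R = [[5, 0, 0, 0, 0], [0, 0, 0, 0, 0], [0, 1, 0, 0, 125], [0, 0, 1, 0, -75], [0, 0, 0, 1, 15]]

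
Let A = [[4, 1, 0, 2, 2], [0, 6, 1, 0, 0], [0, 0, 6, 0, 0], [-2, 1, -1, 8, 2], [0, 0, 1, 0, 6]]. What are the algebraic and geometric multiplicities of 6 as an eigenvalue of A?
The characteristic polynomial is (x - 6)^5, so the factor x - 6 appears with exponent 5: the algebraic multiplicity is 5.

rank(A - 6I) = 2, so the eigenspace has dimension 5 - 2 = 3: the geometric multiplicity is 3.

Since 3 < 5, A is not diagonalizable.

algebraic multiplicity 5, geometric multiplicity 3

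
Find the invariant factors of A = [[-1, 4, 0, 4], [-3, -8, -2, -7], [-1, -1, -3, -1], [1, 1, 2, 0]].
The Jordan structure of A has elementary divisors (x + 5), (x + 3)^2, (x + 1). Arranging the block sizes at each eigenvalue in decreasing order and taking row products gives the invariant factors.

Invariant factors (smallest first, each dividing the next): (x + 1)(x + 3)^2(x + 5).

Check: the last factor (x + 1)(x + 3)^2(x + 5) is the minimal polynomial, and the product (x + 1)(x + 3)^2(x + 5) is the characteristic polynomial.

(x + 1)(x + 3)^2(x + 5)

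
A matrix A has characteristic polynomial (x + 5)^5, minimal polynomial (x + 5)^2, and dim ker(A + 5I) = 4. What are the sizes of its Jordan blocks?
λ = -5: algebraic multiplicity 5 (exponent in χ_A), largest block size 2 (exponent in m_A), 4 blocks (geometric multiplicity). These force block sizes [2, 1, 1, 1].

Jordan blocks: (-5, 2), (-5, 1), (-5, 1), (-5, 1)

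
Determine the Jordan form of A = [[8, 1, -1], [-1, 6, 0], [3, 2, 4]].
J = [[6, 1, 0], [0, 6, 1], [0, 0, 6]]

The characteristic polynomial is det(xI - A) = (x - 6)^3, so the eigenvalues are 6 (algebraic multiplicity 3).

For λ = 6: rank(A - 6I) = 2, rank((A - 6I)^2) = 1, rank((A - 6I)^3) = 0. The eigenspace has dimension 3 - 2 = 1, so there is 1 Jordan block; the rank sequence gives block sizes [3].

Assembling the blocks gives the Jordan form J above.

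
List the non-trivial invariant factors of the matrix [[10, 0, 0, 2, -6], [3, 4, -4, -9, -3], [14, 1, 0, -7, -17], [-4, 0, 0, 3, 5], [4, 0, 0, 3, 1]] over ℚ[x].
(x - 6)^2(x - 2)^3

The Jordan structure of A has elementary divisors (x - 2)^3, (x - 6)^2. Arranging the block sizes at each eigenvalue in decreasing order and taking row products gives the invariant factors.

Invariant factors (smallest first, each dividing the next): (x - 6)^2(x - 2)^3.

Check: the last factor (x - 6)^2(x - 2)^3 is the minimal polynomial, and the product (x - 6)^2(x - 2)^3 is the characteristic polynomial.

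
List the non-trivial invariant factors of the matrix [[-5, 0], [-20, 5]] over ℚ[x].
The Jordan structure of A has elementary divisors (x + 5), (x - 5). Arranging the block sizes at each eigenvalue in decreasing order and taking row products gives the invariant factors.

Invariant factors (smallest first, each dividing the next): (x - 5)(x + 5).

Check: the last factor (x - 5)(x + 5) is the minimal polynomial, and the product (x - 5)(x + 5) is the characteristic polynomial.

(x - 5)(x + 5)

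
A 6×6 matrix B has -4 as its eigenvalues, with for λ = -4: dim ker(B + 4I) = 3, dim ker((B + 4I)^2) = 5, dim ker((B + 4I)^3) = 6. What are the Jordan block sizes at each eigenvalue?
Jordan blocks: (-4, 3), (-4, 2), (-4, 1)

λ = -4: successive nullity increments [3, 2, 1] count blocks of size ≥ k; block sizes are [3, 2, 1].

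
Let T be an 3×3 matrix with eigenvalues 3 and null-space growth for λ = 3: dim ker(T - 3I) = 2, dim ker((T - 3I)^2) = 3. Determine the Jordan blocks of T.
Jordan blocks: (3, 2), (3, 1)

λ = 3: successive nullity increments [2, 1] count blocks of size ≥ k; block sizes are [2, 1].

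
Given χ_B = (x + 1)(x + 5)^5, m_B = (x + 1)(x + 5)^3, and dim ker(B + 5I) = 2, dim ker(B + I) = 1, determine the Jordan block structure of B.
λ = -5: algebraic multiplicity 5 (exponent in χ_B), largest block size 3 (exponent in m_B), 2 blocks (geometric multiplicity). These force block sizes [3, 2].
λ = -1: algebraic multiplicity 1 (exponent in χ_B), largest block size 1 (exponent in m_B), 1 block (geometric multiplicity). This forces block sizes [1].

Jordan blocks: (-5, 3), (-5, 2), (-1, 1)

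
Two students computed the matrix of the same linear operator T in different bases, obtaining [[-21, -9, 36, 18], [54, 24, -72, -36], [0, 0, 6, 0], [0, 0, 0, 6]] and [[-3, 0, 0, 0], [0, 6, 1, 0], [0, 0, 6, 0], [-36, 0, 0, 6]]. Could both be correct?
Both have characteristic polynomial (x - 6)^3(x + 3), but the minimal polynomial of A is (x - 6)(x + 3) while the minimal polynomial of B is (x - 6)^2(x + 3). The minimal polynomial is a similarity invariant, so A and B are not similar.

No.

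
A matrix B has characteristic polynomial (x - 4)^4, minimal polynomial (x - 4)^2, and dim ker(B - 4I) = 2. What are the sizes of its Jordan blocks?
λ = 4: algebraic multiplicity 4 (exponent in χ_B), largest block size 2 (exponent in m_B), 2 blocks (geometric multiplicity). These force block sizes [2, 2].

Jordan blocks: (4, 2), (4, 2)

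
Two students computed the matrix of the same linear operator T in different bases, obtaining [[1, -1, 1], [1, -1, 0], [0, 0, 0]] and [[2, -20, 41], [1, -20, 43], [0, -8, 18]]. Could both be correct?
Two matrices over a field are similar if and only if they have the same invariant factors.

Both A and B have characteristic polynomial x^3 and minimal polynomial x^3. Computing further, both have invariant factors x^3. Hence A and B are similar.

Yes.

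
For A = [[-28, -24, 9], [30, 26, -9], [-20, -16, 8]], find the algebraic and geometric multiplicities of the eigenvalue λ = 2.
The characteristic polynomial is (x - 2)^3, so the factor x - 2 appears with exponent 3: the algebraic multiplicity is 3.

rank(A - 2I) = 1, so the eigenspace has dimension 3 - 1 = 2: the geometric multiplicity is 2.

Since 2 < 3, A is not diagonalizable.

algebraic multiplicity 3, geometric multiplicity 2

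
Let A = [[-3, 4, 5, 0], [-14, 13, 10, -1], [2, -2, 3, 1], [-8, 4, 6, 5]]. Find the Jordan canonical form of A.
The characteristic polynomial is det(xI - A) = (x - 5)^3(x - 3), so the eigenvalues are 3 (algebraic multiplicity 1), 5 (algebraic multiplicity 3).

For λ = 3: algebraic multiplicity 1 gives one 1×1 block.

For λ = 5: rank(A - 5I) = 3, rank((A - 5I)^2) = 2, rank((A - 5I)^3) = 1. The eigenspace has dimension 4 - 3 = 1, so there is 1 Jordan block; the rank sequence gives block sizes [3].

Assembling the blocks gives the Jordan form J above.

J = [[3, 0, 0, 0], [0, 5, 1, 0], [0, 0, 5, 1], [0, 0, 0, 5]]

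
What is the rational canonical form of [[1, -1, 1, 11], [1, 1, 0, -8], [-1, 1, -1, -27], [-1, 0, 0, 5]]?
R = [[0, 0, 0, -16], [1, 0, 0, 24], [0, 1, 0, -17], [0, 0, 1, 6]]

The invariant factors of A (the non-unit diagonal entries of the Smith normal form of xI - A over ℚ[x]) are (x^2 - 3x + 4)^2, each dividing the next. The characteristic polynomial is their product, (x^2 - 3x + 4)^2.

The rational canonical form is the block-diagonal matrix of companion matrices C(f_i):
R = [[0, 0, 0, -16], [1, 0, 0, 24], [0, 1, 0, -17], [0, 0, 1, 6]].

Note the characteristic polynomial does not split into linear factors over ℚ, so A has no Jordan form over ℚ; the rational canonical form exists over any field.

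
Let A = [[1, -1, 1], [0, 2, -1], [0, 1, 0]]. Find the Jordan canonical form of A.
The characteristic polynomial is det(xI - A) = (x - 1)^3, so the eigenvalues are 1 (algebraic multiplicity 3).

For λ = 1: rank(A - I) = 1, rank((A - I)^2) = 0. The eigenspace has dimension 3 - 1 = 2, so there are 2 Jordan blocks; the rank sequence gives block sizes [2, 1].

Assembling the blocks gives the Jordan form J above.

J = [[1, 1, 0], [0, 1, 0], [0, 0, 1]]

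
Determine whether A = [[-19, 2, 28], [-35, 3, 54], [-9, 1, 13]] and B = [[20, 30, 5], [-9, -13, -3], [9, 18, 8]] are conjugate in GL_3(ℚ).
trace(A) = -3 but trace(B) = 15. The trace is a similarity invariant, so A and B are not similar.

No.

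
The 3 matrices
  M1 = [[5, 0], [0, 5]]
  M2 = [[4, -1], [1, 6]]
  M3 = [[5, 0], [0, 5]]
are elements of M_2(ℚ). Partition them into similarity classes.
2 classes: {M1, M3}, {M2}

Characteristic polynomials: χ_{M1} = (x - 5)^2, χ_{M2} = (x - 5)^2, χ_{M3} = (x - 5)^2.

{M1, M3}: invariant factors x - 5, x - 5.

{M2}: invariant factors (x - 5)^2.

Matrices are similar if and only if their invariant-factor lists agree; the partition into similarity classes is {M1, M3}, {M2}.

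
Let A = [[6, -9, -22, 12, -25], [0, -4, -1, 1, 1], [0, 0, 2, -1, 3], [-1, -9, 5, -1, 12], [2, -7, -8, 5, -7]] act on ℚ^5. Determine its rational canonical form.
The invariant factors of A (the non-unit diagonal entries of the Smith normal form of xI - A over ℚ[x]) are (x + 1)(x + 3)(x^3 - x + 1), each dividing the next. The characteristic polynomial is their product, (x + 1)(x + 3)(x^3 - x + 1).

The rational canonical form is the block-diagonal matrix of companion matrices C(f_i):
R = [[0, 0, 0, 0, -3], [1, 0, 0, 0, -1], [0, 1, 0, 0, 3], [0, 0, 1, 0, -2], [0, 0, 0, 1, -4]].

Note the characteristic polynomial does not split into linear factors over ℚ, so A has no Jordan form over ℚ; the rational canonical form exists over any field.

R = [[0, 0, 0, 0, -3], [1, 0, 0, 0, -1], [0, 1, 0, 0, 3], [0, 0, 1, 0, -2], [0, 0, 0, 1, -4]]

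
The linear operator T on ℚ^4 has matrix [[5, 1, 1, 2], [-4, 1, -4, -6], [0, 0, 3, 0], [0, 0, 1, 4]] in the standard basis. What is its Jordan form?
J = [[3, 1, 0, 0], [0, 3, 0, 0], [0, 0, 3, 0], [0, 0, 0, 4]]

The characteristic polynomial is det(xI - A) = (x - 4)(x - 3)^3, so the eigenvalues are 3 (algebraic multiplicity 3), 4 (algebraic multiplicity 1).

For λ = 3: rank(A - 3I) = 2, rank((A - 3I)^2) = 1. The eigenspace has dimension 4 - 2 = 2, so there are 2 Jordan blocks; the rank sequence gives block sizes [2, 1].

For λ = 4: algebraic multiplicity 1 gives one 1×1 block.

Assembling the blocks gives the Jordan form J above.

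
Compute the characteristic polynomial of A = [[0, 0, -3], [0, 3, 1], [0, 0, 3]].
χ_A(x) = x(x - 3)^2

xI - A = [[x, 0, 3], [0, x - 3, -1], [0, 0, x - 3]].

Expanding det(xI - A) along the first row:
det(xI - A) = + (x)·det([[x - 3, -1], [0, x - 3]]) - (0)·det([[0, -1], [0, x - 3]]) + (3)·det([[0, x - 3], [0, 0]]).

Evaluating gives χ_A(x) = x^3 - 6x^2 + 9x = x(x - 3)^2.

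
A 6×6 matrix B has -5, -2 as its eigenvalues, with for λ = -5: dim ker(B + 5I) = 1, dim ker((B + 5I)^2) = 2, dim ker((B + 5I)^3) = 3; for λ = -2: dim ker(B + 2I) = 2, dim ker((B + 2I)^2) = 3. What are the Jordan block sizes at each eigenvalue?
Jordan blocks: (-5, 3), (-2, 2), (-2, 1)

λ = -5: successive nullity increments [1, 1, 1] count blocks of size ≥ k; block sizes are [3].
λ = -2: successive nullity increments [2, 1] count blocks of size ≥ k; block sizes are [2, 1].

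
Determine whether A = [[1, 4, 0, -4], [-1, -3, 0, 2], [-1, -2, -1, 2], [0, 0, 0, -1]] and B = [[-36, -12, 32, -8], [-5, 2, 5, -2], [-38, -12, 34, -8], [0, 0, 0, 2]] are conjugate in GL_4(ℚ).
No.

trace(A) = -4 but trace(B) = 2. The trace is a similarity invariant, so A and B are not similar.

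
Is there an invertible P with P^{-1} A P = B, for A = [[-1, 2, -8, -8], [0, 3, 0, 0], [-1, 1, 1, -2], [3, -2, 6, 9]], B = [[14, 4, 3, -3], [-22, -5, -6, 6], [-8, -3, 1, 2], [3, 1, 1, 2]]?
Two matrices over a field are similar if and only if they have the same invariant factors.

Both A and B have characteristic polynomial (x - 3)^4 and minimal polynomial (x - 3)^2. Computing further, both have invariant factors (x - 3)^2, (x - 3)^2. Hence A and B are similar.

Yes.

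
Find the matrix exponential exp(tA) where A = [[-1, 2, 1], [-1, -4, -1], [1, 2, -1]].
e^{tA} = [[(t + 1)*e^{-2*t}, 2*t*e^{-2*t}, t*e^{-2*t}], [-t*e^{-2*t}, (1 - 2*t)*e^{-2*t}, -t*e^{-2*t}], [t*e^{-2*t}, 2*t*e^{-2*t}, (t + 1)*e^{-2*t}]]

A has Jordan form J = [[-2, 1, 0], [0, -2, 0], [0, 0, -2]] with A = PJP^{-1}, so e^{tA} = P e^{tJ} P^{-1}.

For a Jordan block J_k(λ), e^{tJ_k(λ)} = e^{λt} · (I + tN + t^2 N^2/2! + ... + t^{k-1} N^{k-1}/(k-1)!) where N is the nilpotent superdiagonal part.

Assembling the blocks and conjugating back gives the entries of e^{tA} as shown above.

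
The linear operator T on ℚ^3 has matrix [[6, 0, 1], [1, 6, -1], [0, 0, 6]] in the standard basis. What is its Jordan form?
The characteristic polynomial is det(xI - A) = (x - 6)^3, so the eigenvalues are 6 (algebraic multiplicity 3).

For λ = 6: rank(A - 6I) = 2, rank((A - 6I)^2) = 1, rank((A - 6I)^3) = 0. The eigenspace has dimension 3 - 2 = 1, so there is 1 Jordan block; the rank sequence gives block sizes [3].

Assembling the blocks gives the Jordan form J above.

J = [[6, 1, 0], [0, 6, 1], [0, 0, 6]]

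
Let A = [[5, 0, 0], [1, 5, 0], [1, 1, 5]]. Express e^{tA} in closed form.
A has Jordan form J = [[5, 1, 0], [0, 5, 1], [0, 0, 5]] with A = PJP^{-1}, so e^{tA} = P e^{tJ} P^{-1}.

For a Jordan block J_k(λ), e^{tJ_k(λ)} = e^{λt} · (I + tN + t^2 N^2/2! + ... + t^{k-1} N^{k-1}/(k-1)!) where N is the nilpotent superdiagonal part.

Assembling the blocks and conjugating back gives the entries of e^{tA} as shown above.

e^{tA} = [[e^{5*t}, 0, 0], [t*e^{5*t}, e^{5*t}, 0], [t*(t + 2)*e^{5*t}/2, t*e^{5*t}, e^{5*t}]]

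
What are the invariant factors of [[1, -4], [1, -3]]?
(x + 1)^2

The Jordan structure of A has elementary divisors (x + 1)^2. Arranging the block sizes at each eigenvalue in decreasing order and taking row products gives the invariant factors.

Invariant factors (smallest first, each dividing the next): (x + 1)^2.

Check: the last factor (x + 1)^2 is the minimal polynomial, and the product (x + 1)^2 is the characteristic polynomial.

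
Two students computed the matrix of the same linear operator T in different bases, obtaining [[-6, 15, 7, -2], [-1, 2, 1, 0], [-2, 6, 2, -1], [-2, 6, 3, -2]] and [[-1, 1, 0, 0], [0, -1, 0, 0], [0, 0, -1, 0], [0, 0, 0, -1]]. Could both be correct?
Both have characteristic polynomial (x + 1)^4, but the minimal polynomial of A is (x + 1)^3 while the minimal polynomial of B is (x + 1)^2. The minimal polynomial is a similarity invariant, so A and B are not similar.

No.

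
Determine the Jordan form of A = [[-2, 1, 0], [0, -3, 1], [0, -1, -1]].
J = [[-2, 1, 0], [0, -2, 1], [0, 0, -2]]

The characteristic polynomial is det(xI - A) = (x + 2)^3, so the eigenvalues are -2 (algebraic multiplicity 3).

For λ = -2: rank(A + 2I) = 2, rank((A + 2I)^2) = 1, rank((A + 2I)^3) = 0. The eigenspace has dimension 3 - 2 = 1, so there is 1 Jordan block; the rank sequence gives block sizes [3].

Assembling the blocks gives the Jordan form J above.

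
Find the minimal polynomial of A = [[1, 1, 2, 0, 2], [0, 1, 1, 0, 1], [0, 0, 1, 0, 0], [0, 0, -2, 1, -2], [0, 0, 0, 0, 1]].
The characteristic polynomial factors as (x - 1)^5. The minimal polynomial is ∏(x - λ)^{k_λ} where k_λ is the size of the largest Jordan block at λ.

For λ = 1: rank(A - I) = 2, and the largest Jordan block has size 3 (the smallest k with rank((A - I)^k) = rank((A - I)^(k+1))).

So m_A(x) = (x - 1)^3.

m_A(x) = (x - 1)^3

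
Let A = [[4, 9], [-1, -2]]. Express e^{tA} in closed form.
A has Jordan form J = [[1, 1], [0, 1]] with A = PJP^{-1}, so e^{tA} = P e^{tJ} P^{-1}.

For a Jordan block J_k(λ), e^{tJ_k(λ)} = e^{λt} · (I + tN + t^2 N^2/2! + ... + t^{k-1} N^{k-1}/(k-1)!) where N is the nilpotent superdiagonal part.

Assembling the blocks and conjugating back gives the entries of e^{tA} as shown above.

e^{tA} = [[(3*t + 1)*e^{t}, 9*t*e^{t}], [-t*e^{t}, (1 - 3*t)*e^{t}]]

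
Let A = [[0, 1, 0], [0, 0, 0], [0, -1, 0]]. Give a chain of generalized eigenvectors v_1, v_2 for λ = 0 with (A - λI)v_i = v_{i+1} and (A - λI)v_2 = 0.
v_1 = [[2, 1, -5]]^T, v_2 = [[1, 0, -1]]^T

We seek v_1 ∈ ker(A^2) \ ker(A), then set v_{i+1} = A v_i.

One such chain is v_1 = [[2, 1, -5]]^T, v_2 = [[1, 0, -1]]^T. Check: A v_2 = [[0, 0, 0]]^T = 0.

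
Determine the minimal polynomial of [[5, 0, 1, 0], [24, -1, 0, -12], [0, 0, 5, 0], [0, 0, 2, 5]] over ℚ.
The characteristic polynomial factors as (x - 5)^3(x + 1). The minimal polynomial is ∏(x - λ)^{k_λ} where k_λ is the size of the largest Jordan block at λ.

For λ = -1: rank(A + I) = 3, and the largest Jordan block has size 1 (the smallest k with rank((A + I)^k) = rank((A + I)^(k+1))).
For λ = 5: rank(A - 5I) = 2, and the largest Jordan block has size 2 (the smallest k with rank((A - 5I)^k) = rank((A - 5I)^(k+1))).

So m_A(x) = (x - 5)^2(x + 1).

m_A(x) = (x - 5)^2(x + 1)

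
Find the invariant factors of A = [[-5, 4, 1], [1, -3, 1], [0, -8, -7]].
(x + 5)^3

The Jordan structure of A has elementary divisors (x + 5)^3. Arranging the block sizes at each eigenvalue in decreasing order and taking row products gives the invariant factors.

Invariant factors (smallest first, each dividing the next): (x + 5)^3.

Check: the last factor (x + 5)^3 is the minimal polynomial, and the product (x + 5)^3 is the characteristic polynomial.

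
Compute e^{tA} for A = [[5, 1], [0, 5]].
A has Jordan form J = [[5, 1], [0, 5]] with A = PJP^{-1}, so e^{tA} = P e^{tJ} P^{-1}.

For a Jordan block J_k(λ), e^{tJ_k(λ)} = e^{λt} · (I + tN + t^2 N^2/2! + ... + t^{k-1} N^{k-1}/(k-1)!) where N is the nilpotent superdiagonal part.

Assembling the blocks and conjugating back gives the entries of e^{tA} as shown above.

e^{tA} = [[e^{5*t}, t*e^{5*t}], [0, e^{5*t}]]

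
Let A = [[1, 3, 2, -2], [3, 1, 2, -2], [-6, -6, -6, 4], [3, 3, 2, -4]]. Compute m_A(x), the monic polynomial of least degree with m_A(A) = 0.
The characteristic polynomial factors as (x + 2)^4. The minimal polynomial is ∏(x - λ)^{k_λ} where k_λ is the size of the largest Jordan block at λ.

For λ = -2: rank(A + 2I) = 1, and the largest Jordan block has size 2 (the smallest k with rank((A + 2I)^k) = rank((A + 2I)^(k+1))).

So m_A(x) = (x + 2)^2.

m_A(x) = (x + 2)^2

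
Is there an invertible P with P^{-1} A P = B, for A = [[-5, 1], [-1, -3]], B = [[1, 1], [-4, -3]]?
No.

trace(A) = -8 but trace(B) = -2. The trace is a similarity invariant, so A and B are not similar.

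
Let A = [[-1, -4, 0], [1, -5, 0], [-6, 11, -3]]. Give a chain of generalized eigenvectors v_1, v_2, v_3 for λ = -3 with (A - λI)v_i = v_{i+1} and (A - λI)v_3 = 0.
We seek v_1 ∈ ker((A + 3I)^3) \ ker((A + 3I)^2), then set v_{i+1} = (A + 3I) v_i.

One such chain is v_1 = [[-1, -1, 3]]^T, v_2 = [[2, 1, -5]]^T, v_3 = [[0, 0, -1]]^T. Check: (A + 3I) v_3 = [[0, 0, 0]]^T = 0.

v_1 = [[-1, -1, 3]]^T, v_2 = [[2, 1, -5]]^T, v_3 = [[0, 0, -1]]^T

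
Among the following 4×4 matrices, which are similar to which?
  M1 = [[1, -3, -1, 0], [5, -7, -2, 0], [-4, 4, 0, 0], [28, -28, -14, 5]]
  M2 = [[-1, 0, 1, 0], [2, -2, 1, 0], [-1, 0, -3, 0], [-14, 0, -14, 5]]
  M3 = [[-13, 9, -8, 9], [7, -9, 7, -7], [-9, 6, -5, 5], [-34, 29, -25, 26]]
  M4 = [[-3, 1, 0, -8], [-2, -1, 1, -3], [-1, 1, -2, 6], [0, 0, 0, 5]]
Characteristic polynomials: χ_{M1} = (x - 5)(x + 2)^3, χ_{M2} = (x - 5)(x + 2)^3, χ_{M3} = (x - 5)(x + 2)^3, χ_{M4} = (x - 5)(x + 2)^3.

{M1, M2, M3, M4}: invariant factors (x - 5)(x + 2)^3.

Matrices are similar if and only if their invariant-factor lists agree; the partition into similarity classes is {M1, M2, M3, M4}.

1 class: {M1, M2, M3, M4}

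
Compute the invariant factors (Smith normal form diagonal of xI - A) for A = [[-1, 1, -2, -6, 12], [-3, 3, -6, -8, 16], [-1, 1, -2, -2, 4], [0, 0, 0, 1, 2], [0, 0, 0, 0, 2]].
The Jordan structure of A has elementary divisors x^2, x, (x - 1), (x - 2). Arranging the block sizes at each eigenvalue in decreasing order and taking row products gives the invariant factors.

Invariant factors (smallest first, each dividing the next): x, x^2(x - 2)(x - 1).

Check: the last factor x^2(x - 2)(x - 1) is the minimal polynomial, and the product x^3(x - 2)(x - 1) is the characteristic polynomial.

x, x^2(x - 2)(x - 1)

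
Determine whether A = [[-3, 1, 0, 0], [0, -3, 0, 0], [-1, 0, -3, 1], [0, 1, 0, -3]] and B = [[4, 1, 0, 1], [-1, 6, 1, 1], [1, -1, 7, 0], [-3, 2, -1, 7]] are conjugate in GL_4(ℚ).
trace(A) = -12 but trace(B) = 24. The trace is a similarity invariant, so A and B are not similar.

No.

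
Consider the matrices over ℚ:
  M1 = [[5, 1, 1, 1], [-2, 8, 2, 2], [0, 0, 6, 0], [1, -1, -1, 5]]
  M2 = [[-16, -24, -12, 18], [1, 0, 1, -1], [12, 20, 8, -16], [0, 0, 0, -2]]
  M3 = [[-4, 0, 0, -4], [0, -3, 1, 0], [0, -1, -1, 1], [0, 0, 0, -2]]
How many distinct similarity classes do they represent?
Characteristic polynomials: χ_{M1} = (x - 6)^4, χ_{M2} = (x + 2)^3(x + 4), χ_{M3} = (x + 2)^3(x + 4).

{M1}: invariant factors x - 6, x - 6, (x - 6)^2.

{M2}: invariant factors x + 2, (x + 2)^2(x + 4).

{M3}: invariant factors (x + 2)^3(x + 4).

Matrices are similar if and only if their invariant-factor lists agree; the partition into similarity classes is {M1}, {M2}, {M3}.

3 classes: {M1}, {M2}, {M3}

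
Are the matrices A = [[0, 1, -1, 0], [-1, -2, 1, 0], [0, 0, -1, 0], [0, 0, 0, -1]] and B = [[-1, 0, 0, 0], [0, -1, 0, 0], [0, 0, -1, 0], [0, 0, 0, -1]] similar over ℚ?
No.

Both have characteristic polynomial (x + 1)^4, but the minimal polynomial of A is (x + 1)^2 while the minimal polynomial of B is x + 1. The minimal polynomial is a similarity invariant, so A and B are not similar.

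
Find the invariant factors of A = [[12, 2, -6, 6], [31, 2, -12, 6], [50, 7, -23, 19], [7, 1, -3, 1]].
The Jordan structure of A has elementary divisors (x + 2)^2, (x + 2)^2. Arranging the block sizes at each eigenvalue in decreasing order and taking row products gives the invariant factors.

Invariant factors (smallest first, each dividing the next): (x + 2)^2, (x + 2)^2.

Check: the last factor (x + 2)^2 is the minimal polynomial, and the product (x + 2)^4 is the characteristic polynomial.

(x + 2)^2, (x + 2)^2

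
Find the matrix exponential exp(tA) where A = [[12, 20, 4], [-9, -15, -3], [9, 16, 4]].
A has Jordan form J = [[0, 1, 0], [0, 0, 0], [0, 0, 1]] with A = PJP^{-1}, so e^{tA} = P e^{tJ} P^{-1}.

For a Jordan block J_k(λ), e^{tJ_k(λ)} = e^{λt} · (I + tN + t^2 N^2/2! + ... + t^{k-1} N^{k-1}/(k-1)!) where N is the nilpotent superdiagonal part.

Assembling the blocks and conjugating back gives the entries of e^{tA} as shown above.

e^{tA} = [[12*t + 1, 16*t + 4*e^{t} - 4, 4*e^{t} - 4], [-9*t, -12*t - 3*e^{t} + 4, 3 - 3*e^{t}], [9*t, 12*t + 4*e^{t} - 4, 4*e^{t} - 3]]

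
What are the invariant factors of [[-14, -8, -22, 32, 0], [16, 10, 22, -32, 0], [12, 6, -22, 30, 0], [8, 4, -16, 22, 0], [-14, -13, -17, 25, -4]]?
(x - 2)(x + 4), (x - 2)(x + 4)^2

The Jordan structure of A has elementary divisors (x + 4)^2, (x + 4), (x - 2), (x - 2). Arranging the block sizes at each eigenvalue in decreasing order and taking row products gives the invariant factors.

Invariant factors (smallest first, each dividing the next): (x - 2)(x + 4), (x - 2)(x + 4)^2.

Check: the last factor (x - 2)(x + 4)^2 is the minimal polynomial, and the product (x - 2)^2(x + 4)^3 is the characteristic polynomial.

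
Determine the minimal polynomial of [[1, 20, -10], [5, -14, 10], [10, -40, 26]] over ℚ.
The characteristic polynomial factors as (x - 6)^2(x - 1). The minimal polynomial is ∏(x - λ)^{k_λ} where k_λ is the size of the largest Jordan block at λ.

For λ = 1: rank(A - I) = 2, and the largest Jordan block has size 1 (the smallest k with rank((A - I)^k) = rank((A - I)^(k+1))).
For λ = 6: rank(A - 6I) = 1, and the largest Jordan block has size 1 (the smallest k with rank((A - 6I)^k) = rank((A - 6I)^(k+1))).

So m_A(x) = (x - 6)(x - 1).

m_A(x) = (x - 6)(x - 1)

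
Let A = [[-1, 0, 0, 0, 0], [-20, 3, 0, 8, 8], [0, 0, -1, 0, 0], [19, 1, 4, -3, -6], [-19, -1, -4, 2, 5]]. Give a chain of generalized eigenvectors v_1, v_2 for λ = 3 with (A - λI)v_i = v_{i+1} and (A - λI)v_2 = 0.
v_1 = [[0, 1, 0, -1, 1]]^T, v_2 = [[0, 0, 0, 1, -1]]^T

We seek v_1 ∈ ker((A - 3I)^2) \ ker(A - 3I), then set v_{i+1} = (A - 3I) v_i.

One such chain is v_1 = [[0, 1, 0, -1, 1]]^T, v_2 = [[0, 0, 0, 1, -1]]^T. Check: (A - 3I) v_2 = [[0, 0, 0, 0, 0]]^T = 0.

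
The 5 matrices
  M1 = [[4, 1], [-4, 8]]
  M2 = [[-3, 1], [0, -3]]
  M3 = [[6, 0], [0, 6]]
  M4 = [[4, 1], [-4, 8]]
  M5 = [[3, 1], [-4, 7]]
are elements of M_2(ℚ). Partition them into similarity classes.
4 classes: {M1, M4}, {M2}, {M3}, {M5}

Characteristic polynomials: χ_{M1} = (x - 6)^2, χ_{M2} = (x + 3)^2, χ_{M3} = (x - 6)^2, χ_{M4} = (x - 6)^2, χ_{M5} = (x - 5)^2.

{M1, M4}: invariant factors (x - 6)^2.

{M2}: invariant factors (x + 3)^2.

{M3}: invariant factors x - 6, x - 6.

{M5}: invariant factors (x - 5)^2.

Matrices are similar if and only if their invariant-factor lists agree; the partition into similarity classes is {M1, M4}, {M2}, {M3}, {M5}.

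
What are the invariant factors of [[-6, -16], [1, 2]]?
The Jordan structure of A has elementary divisors (x + 2)^2. Arranging the block sizes at each eigenvalue in decreasing order and taking row products gives the invariant factors.

Invariant factors (smallest first, each dividing the next): (x + 2)^2.

Check: the last factor (x + 2)^2 is the minimal polynomial, and the product (x + 2)^2 is the characteristic polynomial.

(x + 2)^2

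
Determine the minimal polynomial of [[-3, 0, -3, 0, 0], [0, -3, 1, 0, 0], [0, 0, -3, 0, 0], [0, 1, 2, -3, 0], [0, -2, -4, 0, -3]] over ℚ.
m_A(x) = (x + 3)^3

The characteristic polynomial factors as (x + 3)^5. The minimal polynomial is ∏(x - λ)^{k_λ} where k_λ is the size of the largest Jordan block at λ.

For λ = -3: rank(A + 3I) = 2, and the largest Jordan block has size 3 (the smallest k with rank((A + 3I)^k) = rank((A + 3I)^(k+1))).

So m_A(x) = (x + 3)^3.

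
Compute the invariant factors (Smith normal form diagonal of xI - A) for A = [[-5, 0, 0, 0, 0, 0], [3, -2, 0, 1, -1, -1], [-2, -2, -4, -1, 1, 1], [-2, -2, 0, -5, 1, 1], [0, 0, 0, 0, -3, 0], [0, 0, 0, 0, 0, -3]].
(x + 3)(x + 4), (x + 3)^2(x + 4)(x + 5)

The Jordan structure of A has elementary divisors (x + 5), (x + 4), (x + 4), (x + 3)^2, (x + 3). Arranging the block sizes at each eigenvalue in decreasing order and taking row products gives the invariant factors.

Invariant factors (smallest first, each dividing the next): (x + 3)(x + 4), (x + 3)^2(x + 4)(x + 5).

Check: the last factor (x + 3)^2(x + 4)(x + 5) is the minimal polynomial, and the product (x + 3)^3(x + 4)^2(x + 5) is the characteristic polynomial.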